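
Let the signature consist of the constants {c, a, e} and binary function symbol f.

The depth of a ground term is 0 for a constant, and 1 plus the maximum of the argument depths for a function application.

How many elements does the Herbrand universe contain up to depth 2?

147

Write N_k for the number of ground terms of depth ≤ k. A term of depth ≤ k is either a constant or a function symbol applied to arguments of depth ≤ k−1, so N_k = 3 + N_{k-1}^2.
N_0 = 3
N_1 = 3 + 3^2 = 12
N_2 = 3 + 12^2 = 147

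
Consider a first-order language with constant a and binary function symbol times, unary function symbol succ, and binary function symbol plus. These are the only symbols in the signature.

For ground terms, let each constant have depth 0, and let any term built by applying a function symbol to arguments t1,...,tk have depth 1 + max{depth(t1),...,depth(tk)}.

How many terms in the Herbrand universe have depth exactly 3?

Write N_k for the number of ground terms of depth ≤ k. A term of depth ≤ k is either a constant or a function symbol applied to arguments of depth ≤ k−1, so N_k = 1 + N_{k-1}^2 + N_{k-1} + N_{k-1}^2.
N_0 = 1
N_1 = 1 + 1^2 + 1 + 1^2 = 4
N_2 = 1 + 4^2 + 4 + 4^2 = 37
N_3 = 1 + 37^2 + 37 + 37^2 = 2776
Terms of depth exactly 3: N_3 − N_2 = 2776 − 37 = 2739.

2739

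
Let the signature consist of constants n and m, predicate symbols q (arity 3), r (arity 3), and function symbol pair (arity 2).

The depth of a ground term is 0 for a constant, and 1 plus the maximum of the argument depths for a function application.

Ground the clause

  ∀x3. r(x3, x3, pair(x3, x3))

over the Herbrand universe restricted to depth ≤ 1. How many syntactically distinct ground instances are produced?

Ground terms of depth ≤ 1:
  Let N_k = |{terms of depth ≤ k}|. Then N_0 = 2 and N_k = 2 + N_{k-1}^2 for k ≥ 1 (one summand per function symbol, arity giving the exponent).
  N_0 = 2
  N_1 = 2 + 2^2 = 6
  Explicitly: n, m, pair(n, n), pair(n, m), pair(m, n), pair(m, m).
So there are 6 ground terms available for substitution.
There is 1 variable to instantiate (x3),  occurring in at least one literal, so different choices give different ground instances.
Number of ground instances = 6.

6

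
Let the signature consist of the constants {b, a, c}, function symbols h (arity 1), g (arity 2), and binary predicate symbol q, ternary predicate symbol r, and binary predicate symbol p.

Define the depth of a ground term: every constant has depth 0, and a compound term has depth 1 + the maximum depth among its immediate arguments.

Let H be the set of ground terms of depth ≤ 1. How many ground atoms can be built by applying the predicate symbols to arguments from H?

First count ground terms of depth ≤ 1.
If N_k denotes the number of depth-≤k ground terms, the 3 constants give N_0 = 3, and each function symbol of arity r contributes N_{k-1}^r new terms at level k: N_k = 3 + N_{k-1} + N_{k-1}^2.
N_0 = 3
N_1 = 3 + 3 + 3^2 = 15
So |H| = 15.
Each predicate of arity r yields |H|^r ground atoms (one per choice of an r-tuple from H):
  q: 15^2 = 225;  r: 15^3 = 3375;  p: 15^2 = 225
Total ground atoms: 225 + 3375 + 225 = 3825.

3825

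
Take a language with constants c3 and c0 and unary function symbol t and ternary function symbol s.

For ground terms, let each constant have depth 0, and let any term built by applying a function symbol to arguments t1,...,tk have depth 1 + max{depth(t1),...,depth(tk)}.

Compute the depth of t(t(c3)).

depth(t(c3)) = 1 + depth(c3) = 1 + 0 = 1
depth(t(t(c3))) = 1 + depth(t(c3)) = 1 + 1 = 2

2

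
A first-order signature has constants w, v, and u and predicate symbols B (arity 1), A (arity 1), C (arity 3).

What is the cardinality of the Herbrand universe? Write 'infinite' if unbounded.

3

There are no function symbols, so every ground term is one of the 3 constants.
The Herbrand universe is {w, v, u}, which is finite with 3 elements.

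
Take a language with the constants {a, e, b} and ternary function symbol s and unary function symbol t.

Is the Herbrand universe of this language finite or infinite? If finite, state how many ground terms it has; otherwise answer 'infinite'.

The signature has at least one function symbol (s, arity 3) and at least one constant (a).
Iterating s gives infinitely many distinct ground terms: a, s(a, a, a), s(s(a, a, a), s(a, a, a), s(a, a, a)), ...
So the Herbrand universe is infinite.

infinite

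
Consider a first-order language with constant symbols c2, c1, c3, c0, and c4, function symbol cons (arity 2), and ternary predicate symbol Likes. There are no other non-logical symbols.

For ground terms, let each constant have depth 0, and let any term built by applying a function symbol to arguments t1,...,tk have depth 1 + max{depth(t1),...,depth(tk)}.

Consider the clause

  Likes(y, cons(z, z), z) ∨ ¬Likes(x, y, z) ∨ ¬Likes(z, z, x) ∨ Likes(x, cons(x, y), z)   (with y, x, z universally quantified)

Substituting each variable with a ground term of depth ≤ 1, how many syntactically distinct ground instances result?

27000

Ground terms of depth ≤ 1:
  If N_k denotes the number of depth-≤k ground terms, the 5 constants give N_0 = 5, and each function symbol of arity r contributes N_{k-1}^r new terms at level k: N_k = 5 + N_{k-1}^2.
  N_0 = 5
  N_1 = 5 + 5^2 = 30
So there are 30 ground terms available for substitution.
The body mentions every one of the 3 quantified variables; since ground terms form a free algebra, no two substitutions collapse to the same formula.
Number of ground instances = 30^3 = 27000.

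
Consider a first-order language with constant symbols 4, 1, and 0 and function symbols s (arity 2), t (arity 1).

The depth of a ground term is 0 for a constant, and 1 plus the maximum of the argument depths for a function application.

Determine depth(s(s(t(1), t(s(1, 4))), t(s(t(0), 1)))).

4

depth(t(1)) = 1 + depth(1) = 1 + 0 = 1
depth(s(1, 4)) = 1 + max(0, 0) = 1
depth(t(s(1, 4))) = 1 + depth(s(1, 4)) = 1 + 1 = 2
depth(s(t(1), t(s(1, 4)))) = 1 + max(1, 2) = 3
depth(t(0)) = 1 + depth(0) = 1 + 0 = 1
depth(s(t(0), 1)) = 1 + max(1, 0) = 2
depth(t(s(t(0), 1))) = 1 + depth(s(t(0), 1)) = 1 + 2 = 3
depth(s(s(t(1), t(s(1, 4))), t(s(t(0), 1)))) = 1 + max(3, 3) = 4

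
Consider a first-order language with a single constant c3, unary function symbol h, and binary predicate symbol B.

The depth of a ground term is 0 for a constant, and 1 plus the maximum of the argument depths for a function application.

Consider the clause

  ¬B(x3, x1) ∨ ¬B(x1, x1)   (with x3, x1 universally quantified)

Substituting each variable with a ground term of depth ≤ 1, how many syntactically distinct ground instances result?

4

Ground terms of depth ≤ 1:
  Let N_k = |{terms of depth ≤ k}|. Then N_0 = 1 and N_k = 1 + N_{k-1} for k ≥ 1 (one summand per function symbol, arity giving the exponent).
  N_0 = 1
  N_1 = 1 + 1 = 2
  Explicitly: c3, h(c3).
So there are 2 ground terms available for substitution.
Each of x3, x1 ranges independently over the available ground terms, and distinct assignments produce distinct instances.
Number of ground instances = 2^2 = 4.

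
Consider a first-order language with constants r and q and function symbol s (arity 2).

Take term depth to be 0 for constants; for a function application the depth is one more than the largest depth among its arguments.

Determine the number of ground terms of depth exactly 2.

32

If N_k denotes the number of depth-≤k ground terms, the 2 constants give N_0 = 2, and each function symbol of arity r contributes N_{k-1}^r new terms at level k: N_k = 2 + N_{k-1}^2.
N_0 = 2
N_1 = 2 + 2^2 = 6
N_2 = 2 + 6^2 = 38
Terms of depth exactly 2: N_2 − N_1 = 38 − 6 = 32.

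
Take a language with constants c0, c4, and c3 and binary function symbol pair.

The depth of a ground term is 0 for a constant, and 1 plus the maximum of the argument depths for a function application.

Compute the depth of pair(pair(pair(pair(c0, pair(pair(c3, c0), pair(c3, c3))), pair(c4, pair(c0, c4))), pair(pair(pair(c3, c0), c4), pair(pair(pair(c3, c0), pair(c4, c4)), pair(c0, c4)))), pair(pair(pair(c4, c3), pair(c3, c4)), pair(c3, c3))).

depth(pair(c3, c0)) = 1 + max(0, 0) = 1
depth(pair(c3, c3)) = 1 + max(0, 0) = 1
depth(pair(pair(c3, c0), pair(c3, c3))) = 1 + max(1, 1) = 2
depth(pair(c0, pair(pair(c3, c0), pair(c3, c3)))) = 1 + max(0, 2) = 3
depth(pair(c0, c4)) = 1 + max(0, 0) = 1
depth(pair(c4, pair(c0, c4))) = 1 + max(0, 1) = 2
depth(pair(pair(c0, pair(pair(c3, c0), pair(c3, c3))), pair(c4, pair(c0, c4)))) = 1 + max(3, 2) = 4
depth(pair(pair(c3, c0), c4)) = 1 + max(1, 0) = 2
depth(pair(c4, c4)) = 1 + max(0, 0) = 1
depth(pair(pair(c3, c0), pair(c4, c4))) = 1 + max(1, 1) = 2
depth(pair(pair(pair(c3, c0), pair(c4, c4)), pair(c0, c4))) = 1 + max(2, 1) = 3
depth(pair(pair(pair(c3, c0), c4), pair(pair(pair(c3, c0), pair(c4, c4)), pair(c0, c4)))) = 1 + max(2, 3) = 4
depth(pair(pair(pair(c0, pair(pair(c3, c0), pair(c3, c3))), pair(c4, pair(c0, c4))), pair(pair(pair(c3, c0), c4), pair(pair(pair(c3, c0), pair(c4, c4)), pair(c0, c4))))) = 1 + max(4, 4) = 5
depth(pair(c4, c3)) = 1 + max(0, 0) = 1
depth(pair(c3, c4)) = 1 + max(0, 0) = 1
depth(pair(pair(c4, c3), pair(c3, c4))) = 1 + max(1, 1) = 2
depth(pair(pair(pair(c4, c3), pair(c3, c4)), pair(c3, c3))) = 1 + max(2, 1) = 3
depth(pair(pair(pair(pair(c0, pair(pair(c3, c0), pair(c3, c3))), pair(c4, pair(c0, c4))), pair(pair(pair(c3, c0), c4), pair(pair(pair(c3, c0), pair(c4, c4)), pair(c0, c4)))), pair(pair(pair(c4, c3), pair(c3, c4)), pair(c3, c3)))) = 1 + max(5, 3) = 6

6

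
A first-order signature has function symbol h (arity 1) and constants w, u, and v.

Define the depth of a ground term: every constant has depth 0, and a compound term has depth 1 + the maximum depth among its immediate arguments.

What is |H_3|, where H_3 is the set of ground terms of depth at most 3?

12

If N_k denotes the number of depth-≤k ground terms, the 3 constants give N_0 = 3, and each function symbol of arity r contributes N_{k-1}^r new terms at level k: N_k = 3 + N_{k-1}.
N_0 = 3
N_1 = 3 + 3 = 6
N_2 = 3 + 6 = 9
N_3 = 3 + 9 = 12
Explicitly: w, u, v, h(w), h(u), h(v), h(h(w)), h(h(u)), h(h(v)), h(h(h(w))), h(h(h(u))), h(h(h(v))).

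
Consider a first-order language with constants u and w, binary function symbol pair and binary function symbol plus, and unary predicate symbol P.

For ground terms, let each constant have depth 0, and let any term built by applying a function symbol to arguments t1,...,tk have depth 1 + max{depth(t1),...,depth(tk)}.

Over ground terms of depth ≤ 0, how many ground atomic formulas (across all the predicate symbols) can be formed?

First count ground terms of depth ≤ 0.
Write N_k for the number of ground terms of depth ≤ k. A term of depth ≤ k is either a constant or a function symbol applied to arguments of depth ≤ k−1, so N_k = 2 + N_{k-1}^2 + N_{k-1}^2.
N_0 = 2
Explicitly: u, w.
So |H| = 2.
Ground atoms are formed by filling each argument slot of a predicate with a term from H, so an r-ary predicate gives |H|^r atoms:
  P: 2
Total ground atoms: 2.

2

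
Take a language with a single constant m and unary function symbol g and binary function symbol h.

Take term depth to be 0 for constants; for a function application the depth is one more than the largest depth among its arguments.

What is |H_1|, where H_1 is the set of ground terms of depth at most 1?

Write N_k for the number of ground terms of depth ≤ k. A term of depth ≤ k is either a constant or a function symbol applied to arguments of depth ≤ k−1, so N_k = 1 + N_{k-1} + N_{k-1}^2.
N_0 = 1
N_1 = 1 + 1 + 1^2 = 3
Explicitly: m, g(m), h(m, m).

3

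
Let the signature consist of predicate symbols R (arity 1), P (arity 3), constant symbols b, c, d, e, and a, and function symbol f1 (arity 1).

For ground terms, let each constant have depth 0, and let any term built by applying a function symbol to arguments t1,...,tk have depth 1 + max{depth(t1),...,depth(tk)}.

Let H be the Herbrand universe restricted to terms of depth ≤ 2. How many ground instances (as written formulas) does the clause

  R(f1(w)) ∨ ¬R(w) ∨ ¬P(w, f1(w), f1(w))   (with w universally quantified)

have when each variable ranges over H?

Ground terms of depth ≤ 2:
  Let N_k = |{terms of depth ≤ k}|. Then N_0 = 5 and N_k = 5 + N_{k-1} for k ≥ 1 (one summand per function symbol, arity giving the exponent).
  N_0 = 5
  N_1 = 5 + 5 = 10
  N_2 = 5 + 10 = 15
So there are 15 ground terms available for substitution.
There is 1 variable to instantiate (w),  occurring in at least one literal, so different choices give different ground instances.
Number of ground instances = 15.

15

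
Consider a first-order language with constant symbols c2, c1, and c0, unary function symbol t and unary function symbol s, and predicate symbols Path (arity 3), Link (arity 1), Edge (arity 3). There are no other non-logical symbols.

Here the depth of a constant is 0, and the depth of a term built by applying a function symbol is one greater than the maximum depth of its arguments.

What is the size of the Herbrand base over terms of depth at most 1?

1467

First count ground terms of depth ≤ 1.
Write N_k for the number of ground terms of depth ≤ k. A term of depth ≤ k is either a constant or a function symbol applied to arguments of depth ≤ k−1, so N_k = 3 + N_{k-1} + N_{k-1}.
N_0 = 3
N_1 = 3 + 3 + 3 = 9
So |H| = 9.
A ground atom is a predicate applied to a tuple of terms from H, so the count is the sum over predicates of |H|^arity:
  Path: 9^3 = 729;  Link: 9;  Edge: 9^3 = 729
Total ground atoms: 729 + 9 + 729 = 1467.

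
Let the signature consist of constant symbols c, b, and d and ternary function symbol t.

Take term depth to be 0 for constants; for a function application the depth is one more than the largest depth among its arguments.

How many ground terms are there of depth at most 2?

27003

Let N_k count ground terms of depth at most k. Each non-constant term of depth ≤ k is some function symbol applied to depth-≤(k−1) arguments, giving N_k = 3 + N_{k-1}^3.
N_0 = 3
N_1 = 3 + 3^3 = 30
N_2 = 3 + 30^3 = 27003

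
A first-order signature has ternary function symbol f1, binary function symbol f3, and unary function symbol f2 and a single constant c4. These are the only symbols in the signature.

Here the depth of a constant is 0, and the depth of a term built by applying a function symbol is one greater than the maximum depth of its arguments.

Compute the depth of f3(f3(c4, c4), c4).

depth(f3(c4, c4)) = 1 + max(0, 0) = 1
depth(f3(f3(c4, c4), c4)) = 1 + max(1, 0) = 2

2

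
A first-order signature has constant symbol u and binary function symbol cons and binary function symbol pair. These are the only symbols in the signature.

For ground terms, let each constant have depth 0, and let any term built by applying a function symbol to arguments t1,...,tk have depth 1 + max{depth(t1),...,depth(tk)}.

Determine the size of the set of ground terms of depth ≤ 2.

19

Let N_k = |{terms of depth ≤ k}|. Then N_0 = 1 and N_k = 1 + N_{k-1}^2 + N_{k-1}^2 for k ≥ 1 (one summand per function symbol, arity giving the exponent).
N_0 = 1
N_1 = 1 + 1^2 + 1^2 = 3
N_2 = 1 + 3^2 + 3^2 = 19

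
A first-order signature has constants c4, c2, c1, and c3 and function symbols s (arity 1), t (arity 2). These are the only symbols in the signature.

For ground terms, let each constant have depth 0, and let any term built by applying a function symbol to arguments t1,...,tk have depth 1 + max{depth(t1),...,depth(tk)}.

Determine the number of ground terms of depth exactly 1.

Let N_k count ground terms of depth at most k. Each non-constant term of depth ≤ k is some function symbol applied to depth-≤(k−1) arguments, giving N_k = 4 + N_{k-1} + N_{k-1}^2.
N_0 = 4
N_1 = 4 + 4 + 4^2 = 24
Terms of depth exactly 1: N_1 − N_0 = 24 − 4 = 20.

20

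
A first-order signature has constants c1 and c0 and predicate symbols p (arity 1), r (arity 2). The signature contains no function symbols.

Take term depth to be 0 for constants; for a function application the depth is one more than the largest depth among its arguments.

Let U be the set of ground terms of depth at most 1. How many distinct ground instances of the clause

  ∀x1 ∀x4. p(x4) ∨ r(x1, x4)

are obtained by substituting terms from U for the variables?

Ground terms of depth ≤ 1:
  With no function symbols every ground term is a constant, so there are exactly 2 ground terms at every depth bound.
  N_0 = 2
  N_1 = 2
  Explicitly: c1, c0.
So there are 2 ground terms available for substitution.
There are 2 variables to instantiate (x1, x4), each occurring in at least one literal, so different choices give different ground instances.
Number of ground instances = 2^2 = 4.

4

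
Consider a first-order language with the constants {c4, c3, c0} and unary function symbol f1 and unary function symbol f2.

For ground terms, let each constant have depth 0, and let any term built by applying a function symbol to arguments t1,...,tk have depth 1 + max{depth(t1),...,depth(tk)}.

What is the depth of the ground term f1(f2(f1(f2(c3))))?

4

depth(f2(c3)) = 1 + depth(c3) = 1 + 0 = 1
depth(f1(f2(c3))) = 1 + depth(f2(c3)) = 1 + 1 = 2
depth(f2(f1(f2(c3)))) = 1 + depth(f1(f2(c3))) = 1 + 2 = 3
depth(f1(f2(f1(f2(c3))))) = 1 + depth(f2(f1(f2(c3)))) = 1 + 3 = 4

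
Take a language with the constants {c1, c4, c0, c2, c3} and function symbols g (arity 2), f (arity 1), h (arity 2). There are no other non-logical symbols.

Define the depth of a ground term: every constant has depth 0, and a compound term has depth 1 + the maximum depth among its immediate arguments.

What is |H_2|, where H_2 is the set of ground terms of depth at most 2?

Write N_k for the number of ground terms of depth ≤ k. A term of depth ≤ k is either a constant or a function symbol applied to arguments of depth ≤ k−1, so N_k = 5 + N_{k-1}^2 + N_{k-1} + N_{k-1}^2.
N_0 = 5
N_1 = 5 + 5^2 + 5 + 5^2 = 60
N_2 = 5 + 60^2 + 60 + 60^2 = 7265

7265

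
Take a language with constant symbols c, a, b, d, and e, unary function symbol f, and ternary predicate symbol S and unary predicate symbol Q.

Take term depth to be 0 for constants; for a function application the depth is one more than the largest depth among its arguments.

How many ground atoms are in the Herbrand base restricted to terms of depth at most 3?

8020

First count ground terms of depth ≤ 3.
Let N_k = |{terms of depth ≤ k}|. Then N_0 = 5 and N_k = 5 + N_{k-1} for k ≥ 1 (one summand per function symbol, arity giving the exponent).
N_0 = 5
N_1 = 5 + 5 = 10
N_2 = 5 + 10 = 15
N_3 = 5 + 15 = 20
So |H| = 20.
A ground atom is a predicate applied to a tuple of terms from H, so the count is the sum over predicates of |H|^arity:
  S: 20^3 = 8000;  Q: 20
Total ground atoms: 8000 + 20 = 8020.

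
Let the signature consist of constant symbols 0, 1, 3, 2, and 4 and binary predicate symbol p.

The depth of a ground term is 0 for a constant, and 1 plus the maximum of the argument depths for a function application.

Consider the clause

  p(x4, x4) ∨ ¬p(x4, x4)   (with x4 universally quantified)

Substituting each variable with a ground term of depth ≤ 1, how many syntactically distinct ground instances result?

5

Ground terms of depth ≤ 1:
  With no function symbols every ground term is a constant, so there are exactly 5 ground terms at every depth bound.
  N_0 = 5
  N_1 = 5
  Explicitly: 0, 1, 3, 2, 4.
So there are 5 ground terms available for substitution.
The body mentions the single quantified variable x4; since ground terms form a free algebra, no two substitutions collapse to the same formula.
Number of ground instances = 5.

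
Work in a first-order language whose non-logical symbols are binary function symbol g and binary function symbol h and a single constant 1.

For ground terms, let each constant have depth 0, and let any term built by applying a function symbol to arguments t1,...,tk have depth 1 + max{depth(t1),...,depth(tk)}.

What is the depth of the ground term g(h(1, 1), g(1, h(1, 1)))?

depth(h(1, 1)) = 1 + max(0, 0) = 1
depth(g(1, h(1, 1))) = 1 + max(0, 1) = 2
depth(g(h(1, 1), g(1, h(1, 1)))) = 1 + max(1, 2) = 3

3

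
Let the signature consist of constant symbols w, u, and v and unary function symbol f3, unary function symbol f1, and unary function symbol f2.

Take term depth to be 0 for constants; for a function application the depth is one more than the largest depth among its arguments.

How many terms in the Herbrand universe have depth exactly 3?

81

Let N_k count ground terms of depth at most k. Each non-constant term of depth ≤ k is some function symbol applied to depth-≤(k−1) arguments, giving N_k = 3 + N_{k-1} + N_{k-1} + N_{k-1}.
N_0 = 3
N_1 = 3 + 3 + 3 + 3 = 12
N_2 = 3 + 12 + 12 + 12 = 39
N_3 = 3 + 39 + 39 + 39 = 120
Terms of depth exactly 3: N_3 − N_2 = 120 − 39 = 81.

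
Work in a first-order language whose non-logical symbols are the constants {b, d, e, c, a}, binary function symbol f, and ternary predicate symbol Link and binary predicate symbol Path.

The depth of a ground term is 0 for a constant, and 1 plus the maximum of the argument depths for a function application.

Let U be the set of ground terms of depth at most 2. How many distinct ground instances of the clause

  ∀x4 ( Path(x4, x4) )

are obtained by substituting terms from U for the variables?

Ground terms of depth ≤ 2:
  Let N_k count ground terms of depth at most k. Each non-constant term of depth ≤ k is some function symbol applied to depth-≤(k−1) arguments, giving N_k = 5 + N_{k-1}^2.
  N_0 = 5
  N_1 = 5 + 5^2 = 30
  N_2 = 5 + 30^2 = 905
So there are 905 ground terms available for substitution.
The body mentions the single quantified variable x4; since ground terms form a free algebra, no two substitutions collapse to the same formula.
Number of ground instances = 905.

905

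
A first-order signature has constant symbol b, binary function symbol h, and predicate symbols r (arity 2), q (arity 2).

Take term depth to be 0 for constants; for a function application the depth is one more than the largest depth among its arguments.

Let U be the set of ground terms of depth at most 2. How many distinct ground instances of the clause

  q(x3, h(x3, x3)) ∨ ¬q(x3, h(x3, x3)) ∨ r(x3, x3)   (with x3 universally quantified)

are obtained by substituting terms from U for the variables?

Ground terms of depth ≤ 2:
  Let N_k count ground terms of depth at most k. Each non-constant term of depth ≤ k is some function symbol applied to depth-≤(k−1) arguments, giving N_k = 1 + N_{k-1}^2.
  N_0 = 1
  N_1 = 1 + 1^2 = 2
  N_2 = 1 + 2^2 = 5
So there are 5 ground terms available for substitution.
The body mentions the single quantified variable x3; since ground terms form a free algebra, no two substitutions collapse to the same formula.
Number of ground instances = 5.

5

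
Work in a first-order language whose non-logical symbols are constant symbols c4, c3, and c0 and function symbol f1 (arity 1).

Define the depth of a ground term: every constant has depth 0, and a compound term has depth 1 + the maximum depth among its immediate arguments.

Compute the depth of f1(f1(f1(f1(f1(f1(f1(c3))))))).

depth(f1(c3)) = 1 + depth(c3) = 1 + 0 = 1
depth(f1(f1(c3))) = 1 + depth(f1(c3)) = 1 + 1 = 2
depth(f1(f1(f1(c3)))) = 1 + depth(f1(f1(c3))) = 1 + 2 = 3
depth(f1(f1(f1(f1(c3))))) = 1 + depth(f1(f1(f1(c3)))) = 1 + 3 = 4
depth(f1(f1(f1(f1(f1(c3)))))) = 1 + depth(f1(f1(f1(f1(c3))))) = 1 + 4 = 5
depth(f1(f1(f1(f1(f1(f1(c3))))))) = 1 + depth(f1(f1(f1(f1(f1(c3)))))) = 1 + 5 = 6
depth(f1(f1(f1(f1(f1(f1(f1(c3)))))))) = 1 + depth(f1(f1(f1(f1(f1(f1(c3))))))) = 1 + 6 = 7

7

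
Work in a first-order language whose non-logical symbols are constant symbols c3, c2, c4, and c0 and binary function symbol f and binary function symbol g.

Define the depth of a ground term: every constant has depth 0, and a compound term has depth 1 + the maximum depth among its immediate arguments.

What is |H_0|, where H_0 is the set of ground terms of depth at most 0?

Write N_k for the number of ground terms of depth ≤ k. A term of depth ≤ k is either a constant or a function symbol applied to arguments of depth ≤ k−1, so N_k = 4 + N_{k-1}^2 + N_{k-1}^2.
N_0 = 4
Explicitly: c3, c2, c4, c0.

4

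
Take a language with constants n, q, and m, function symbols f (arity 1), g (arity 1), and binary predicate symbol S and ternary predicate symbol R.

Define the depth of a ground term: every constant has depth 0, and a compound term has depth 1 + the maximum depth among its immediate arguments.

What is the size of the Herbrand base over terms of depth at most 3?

93150

First count ground terms of depth ≤ 3.
Write N_k for the number of ground terms of depth ≤ k. A term of depth ≤ k is either a constant or a function symbol applied to arguments of depth ≤ k−1, so N_k = 3 + N_{k-1} + N_{k-1}.
N_0 = 3
N_1 = 3 + 3 + 3 = 9
N_2 = 3 + 9 + 9 = 21
N_3 = 3 + 21 + 21 = 45
So |H| = 45.
For each predicate symbol, the number of ground atoms is |H| raised to its arity; summing:
  S: 45^2 = 2025;  R: 45^3 = 91125
Total ground atoms: 2025 + 91125 = 93150.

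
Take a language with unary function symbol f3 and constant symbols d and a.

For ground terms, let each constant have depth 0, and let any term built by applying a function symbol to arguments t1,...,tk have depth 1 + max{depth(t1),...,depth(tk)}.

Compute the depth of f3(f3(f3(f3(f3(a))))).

depth(f3(a)) = 1 + depth(a) = 1 + 0 = 1
depth(f3(f3(a))) = 1 + depth(f3(a)) = 1 + 1 = 2
depth(f3(f3(f3(a)))) = 1 + depth(f3(f3(a))) = 1 + 2 = 3
depth(f3(f3(f3(f3(a))))) = 1 + depth(f3(f3(f3(a)))) = 1 + 3 = 4
depth(f3(f3(f3(f3(f3(a)))))) = 1 + depth(f3(f3(f3(f3(a))))) = 1 + 4 = 5

5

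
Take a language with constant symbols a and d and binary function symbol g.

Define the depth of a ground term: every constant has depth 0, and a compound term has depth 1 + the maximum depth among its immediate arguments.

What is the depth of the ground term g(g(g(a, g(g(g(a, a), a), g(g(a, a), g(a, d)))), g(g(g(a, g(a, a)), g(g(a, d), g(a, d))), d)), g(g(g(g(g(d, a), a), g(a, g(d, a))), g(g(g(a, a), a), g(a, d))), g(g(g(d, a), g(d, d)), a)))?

depth(g(a, a)) = 1 + max(0, 0) = 1
depth(g(g(a, a), a)) = 1 + max(1, 0) = 2
depth(g(a, d)) = 1 + max(0, 0) = 1
depth(g(g(a, a), g(a, d))) = 1 + max(1, 1) = 2
depth(g(g(g(a, a), a), g(g(a, a), g(a, d)))) = 1 + max(2, 2) = 3
depth(g(a, g(g(g(a, a), a), g(g(a, a), g(a, d))))) = 1 + max(0, 3) = 4
depth(g(a, g(a, a))) = 1 + max(0, 1) = 2
depth(g(g(a, d), g(a, d))) = 1 + max(1, 1) = 2
depth(g(g(a, g(a, a)), g(g(a, d), g(a, d)))) = 1 + max(2, 2) = 3
depth(g(g(g(a, g(a, a)), g(g(a, d), g(a, d))), d)) = 1 + max(3, 0) = 4
depth(g(g(a, g(g(g(a, a), a), g(g(a, a), g(a, d)))), g(g(g(a, g(a, a)), g(g(a, d), g(a, d))), d))) = 1 + max(4, 4) = 5
depth(g(d, a)) = 1 + max(0, 0) = 1
depth(g(g(d, a), a)) = 1 + max(1, 0) = 2
depth(g(a, g(d, a))) = 1 + max(0, 1) = 2
depth(g(g(g(d, a), a), g(a, g(d, a)))) = 1 + max(2, 2) = 3
depth(g(g(g(a, a), a), g(a, d))) = 1 + max(2, 1) = 3
depth(g(g(g(g(d, a), a), g(a, g(d, a))), g(g(g(a, a), a), g(a, d)))) = 1 + max(3, 3) = 4
depth(g(d, d)) = 1 + max(0, 0) = 1
depth(g(g(d, a), g(d, d))) = 1 + max(1, 1) = 2
depth(g(g(g(d, a), g(d, d)), a)) = 1 + max(2, 0) = 3
depth(g(g(g(g(g(d, a), a), g(a, g(d, a))), g(g(g(a, a), a), g(a, d))), g(g(g(d, a), g(d, d)), a))) = 1 + max(4, 3) = 5
depth(g(g(g(a, g(g(g(a, a), a), g(g(a, a), g(a, d)))), g(g(g(a, g(a, a)), g(g(a, d), g(a, d))), d)), g(g(g(g(g(d, a), a), g(a, g(d, a))), g(g(g(a, a), a), g(a, d))), g(g(g(d, a), g(d, d)), a)))) = 1 + max(5, 5) = 6

6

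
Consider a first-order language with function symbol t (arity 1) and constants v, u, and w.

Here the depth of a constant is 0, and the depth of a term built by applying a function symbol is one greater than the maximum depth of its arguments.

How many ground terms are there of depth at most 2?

9

Let N_k count ground terms of depth at most k. Each non-constant term of depth ≤ k is some function symbol applied to depth-≤(k−1) arguments, giving N_k = 3 + N_{k-1}.
N_0 = 3
N_1 = 3 + 3 = 6
N_2 = 3 + 6 = 9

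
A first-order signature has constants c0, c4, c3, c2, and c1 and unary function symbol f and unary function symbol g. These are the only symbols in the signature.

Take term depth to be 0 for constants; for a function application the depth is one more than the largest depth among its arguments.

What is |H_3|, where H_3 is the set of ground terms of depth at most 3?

Let N_k = |{terms of depth ≤ k}|. Then N_0 = 5 and N_k = 5 + N_{k-1} + N_{k-1} for k ≥ 1 (one summand per function symbol, arity giving the exponent).
N_0 = 5
N_1 = 5 + 5 + 5 = 15
N_2 = 5 + 15 + 15 = 35
N_3 = 5 + 35 + 35 = 75

75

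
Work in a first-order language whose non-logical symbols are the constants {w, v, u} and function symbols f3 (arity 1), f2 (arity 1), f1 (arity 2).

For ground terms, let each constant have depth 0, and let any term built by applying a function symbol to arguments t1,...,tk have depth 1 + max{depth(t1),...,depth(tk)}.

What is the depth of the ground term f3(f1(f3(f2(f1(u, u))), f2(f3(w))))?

depth(f1(u, u)) = 1 + max(0, 0) = 1
depth(f2(f1(u, u))) = 1 + depth(f1(u, u)) = 1 + 1 = 2
depth(f3(f2(f1(u, u)))) = 1 + depth(f2(f1(u, u))) = 1 + 2 = 3
depth(f3(w)) = 1 + depth(w) = 1 + 0 = 1
depth(f2(f3(w))) = 1 + depth(f3(w)) = 1 + 1 = 2
depth(f1(f3(f2(f1(u, u))), f2(f3(w)))) = 1 + max(3, 2) = 4
depth(f3(f1(f3(f2(f1(u, u))), f2(f3(w))))) = 1 + depth(f1(f3(f2(f1(u, u))), f2(f3(w)))) = 1 + 4 = 5

5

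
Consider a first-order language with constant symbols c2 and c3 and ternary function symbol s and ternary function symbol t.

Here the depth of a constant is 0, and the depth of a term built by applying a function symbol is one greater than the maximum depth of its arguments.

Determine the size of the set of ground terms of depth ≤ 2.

If N_k denotes the number of depth-≤k ground terms, the 2 constants give N_0 = 2, and each function symbol of arity r contributes N_{k-1}^r new terms at level k: N_k = 2 + N_{k-1}^3 + N_{k-1}^3.
N_0 = 2
N_1 = 2 + 2^3 + 2^3 = 18
N_2 = 2 + 18^3 + 18^3 = 11666

11666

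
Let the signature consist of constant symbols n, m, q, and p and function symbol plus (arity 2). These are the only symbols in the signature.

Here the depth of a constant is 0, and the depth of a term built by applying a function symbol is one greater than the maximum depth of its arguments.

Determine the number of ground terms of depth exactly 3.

Let N_k = |{terms of depth ≤ k}|. Then N_0 = 4 and N_k = 4 + N_{k-1}^2 for k ≥ 1 (one summand per function symbol, arity giving the exponent).
N_0 = 4
N_1 = 4 + 4^2 = 20
N_2 = 4 + 20^2 = 404
N_3 = 4 + 404^2 = 163220
Terms of depth exactly 3: N_3 − N_2 = 163220 − 404 = 162816.

162816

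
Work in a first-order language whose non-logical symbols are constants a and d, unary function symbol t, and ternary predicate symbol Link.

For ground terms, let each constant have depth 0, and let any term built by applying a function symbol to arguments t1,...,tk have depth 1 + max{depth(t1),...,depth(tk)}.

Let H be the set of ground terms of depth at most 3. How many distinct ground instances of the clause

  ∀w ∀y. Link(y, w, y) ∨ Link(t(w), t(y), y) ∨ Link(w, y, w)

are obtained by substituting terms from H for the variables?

64

Ground terms of depth ≤ 3:
  Let N_k = |{terms of depth ≤ k}|. Then N_0 = 2 and N_k = 2 + N_{k-1} for k ≥ 1 (one summand per function symbol, arity giving the exponent).
  N_0 = 2
  N_1 = 2 + 2 = 4
  N_2 = 2 + 4 = 6
  N_3 = 2 + 6 = 8
  Explicitly: a, d, t(a), t(d), t(t(a)), t(t(d)), t(t(t(a))), t(t(t(d))).
So there are 8 ground terms available for substitution.
The clause has 2 distinct variables (w, y), each appearing in the body. In the free term algebra distinct substitutions yield syntactically distinct ground instances.
Number of ground instances = 8^2 = 64.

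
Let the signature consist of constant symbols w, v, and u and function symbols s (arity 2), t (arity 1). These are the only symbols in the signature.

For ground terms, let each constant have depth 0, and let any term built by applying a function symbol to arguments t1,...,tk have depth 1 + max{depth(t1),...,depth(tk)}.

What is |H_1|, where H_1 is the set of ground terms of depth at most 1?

15

Write N_k for the number of ground terms of depth ≤ k. A term of depth ≤ k is either a constant or a function symbol applied to arguments of depth ≤ k−1, so N_k = 3 + N_{k-1}^2 + N_{k-1}.
N_0 = 3
N_1 = 3 + 3^2 + 3 = 15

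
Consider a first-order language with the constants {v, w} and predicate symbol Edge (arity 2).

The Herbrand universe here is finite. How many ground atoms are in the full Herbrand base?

4

With no function symbols, the Herbrand universe is just the 2 constants.
Ground atoms per predicate: Edge: 2^2 = 4.
Herbrand base size = 4 = 4.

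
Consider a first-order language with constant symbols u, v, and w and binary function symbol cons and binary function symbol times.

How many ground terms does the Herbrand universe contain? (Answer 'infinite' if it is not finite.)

The signature has at least one function symbol (cons, arity 2) and at least one constant (u).
Iterating cons gives infinitely many distinct ground terms: u, cons(u, u), cons(cons(u, u), cons(u, u)), ...
So the Herbrand universe is infinite.

infinite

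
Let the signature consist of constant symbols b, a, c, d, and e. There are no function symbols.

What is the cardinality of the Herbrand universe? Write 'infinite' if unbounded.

There are no function symbols, so every ground term is one of the 5 constants.
The Herbrand universe is {b, a, c, d, e}, which is finite with 5 elements.

5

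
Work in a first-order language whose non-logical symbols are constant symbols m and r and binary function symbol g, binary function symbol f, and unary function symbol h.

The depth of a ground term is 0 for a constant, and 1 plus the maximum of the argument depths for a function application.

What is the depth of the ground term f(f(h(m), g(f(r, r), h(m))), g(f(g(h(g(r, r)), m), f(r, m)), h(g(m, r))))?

6

depth(h(m)) = 1 + depth(m) = 1 + 0 = 1
depth(f(r, r)) = 1 + max(0, 0) = 1
depth(g(f(r, r), h(m))) = 1 + max(1, 1) = 2
depth(f(h(m), g(f(r, r), h(m)))) = 1 + max(1, 2) = 3
depth(g(r, r)) = 1 + max(0, 0) = 1
depth(h(g(r, r))) = 1 + depth(g(r, r)) = 1 + 1 = 2
depth(g(h(g(r, r)), m)) = 1 + max(2, 0) = 3
depth(f(r, m)) = 1 + max(0, 0) = 1
depth(f(g(h(g(r, r)), m), f(r, m))) = 1 + max(3, 1) = 4
depth(g(m, r)) = 1 + max(0, 0) = 1
depth(h(g(m, r))) = 1 + depth(g(m, r)) = 1 + 1 = 2
depth(g(f(g(h(g(r, r)), m), f(r, m)), h(g(m, r)))) = 1 + max(4, 2) = 5
depth(f(f(h(m), g(f(r, r), h(m))), g(f(g(h(g(r, r)), m), f(r, m)), h(g(m, r))))) = 1 + max(3, 5) = 6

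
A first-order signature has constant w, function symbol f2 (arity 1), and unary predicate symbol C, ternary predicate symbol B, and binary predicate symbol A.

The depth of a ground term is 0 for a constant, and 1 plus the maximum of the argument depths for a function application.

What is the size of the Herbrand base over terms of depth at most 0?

3

First count ground terms of depth ≤ 0.
Let N_k = |{terms of depth ≤ k}|. Then N_0 = 1 and N_k = 1 + N_{k-1} for k ≥ 1 (one summand per function symbol, arity giving the exponent).
N_0 = 1
Explicitly: w.
So |H| = 1.
A ground atom is a predicate applied to a tuple of terms from H, so the count is the sum over predicates of |H|^arity:
  C: 1;  B: 1^3 = 1;  A: 1^2 = 1
Total ground atoms: 1 + 1 + 1 = 3.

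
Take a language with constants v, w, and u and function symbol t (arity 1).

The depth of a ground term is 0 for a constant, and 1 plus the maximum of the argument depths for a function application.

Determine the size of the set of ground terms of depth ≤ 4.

15

Write N_k for the number of ground terms of depth ≤ k. A term of depth ≤ k is either a constant or a function symbol applied to arguments of depth ≤ k−1, so N_k = 3 + N_{k-1}.
N_0 = 3
N_1 = 3 + 3 = 6
N_2 = 3 + 6 = 9
N_3 = 3 + 9 = 12
N_4 = 3 + 12 = 15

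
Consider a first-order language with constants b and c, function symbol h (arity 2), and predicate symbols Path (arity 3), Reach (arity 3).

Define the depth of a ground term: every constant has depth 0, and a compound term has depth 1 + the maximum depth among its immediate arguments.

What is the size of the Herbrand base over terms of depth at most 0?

16

First count ground terms of depth ≤ 0.
If N_k denotes the number of depth-≤k ground terms, the 2 constants give N_0 = 2, and each function symbol of arity r contributes N_{k-1}^r new terms at level k: N_k = 2 + N_{k-1}^2.
N_0 = 2
Explicitly: b, c.
So |H| = 2.
A ground atom is a predicate applied to a tuple of terms from H, so the count is the sum over predicates of |H|^arity:
  Path: 2^3 = 8;  Reach: 2^3 = 8
Total ground atoms: 8 + 8 = 16.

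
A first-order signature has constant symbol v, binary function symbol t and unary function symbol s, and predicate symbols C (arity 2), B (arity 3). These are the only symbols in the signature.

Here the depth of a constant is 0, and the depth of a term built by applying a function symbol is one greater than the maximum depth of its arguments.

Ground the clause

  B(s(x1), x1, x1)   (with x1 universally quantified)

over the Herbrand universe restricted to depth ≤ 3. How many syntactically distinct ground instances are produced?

Ground terms of depth ≤ 3:
  Write N_k for the number of ground terms of depth ≤ k. A term of depth ≤ k is either a constant or a function symbol applied to arguments of depth ≤ k−1, so N_k = 1 + N_{k-1}^2 + N_{k-1}.
  N_0 = 1
  N_1 = 1 + 1^2 + 1 = 3
  N_2 = 1 + 3^2 + 3 = 13
  N_3 = 1 + 13^2 + 13 = 183
So there are 183 ground terms available for substitution.
There is 1 variable to instantiate (x1),  occurring in at least one literal, so different choices give different ground instances.
Number of ground instances = 183.

183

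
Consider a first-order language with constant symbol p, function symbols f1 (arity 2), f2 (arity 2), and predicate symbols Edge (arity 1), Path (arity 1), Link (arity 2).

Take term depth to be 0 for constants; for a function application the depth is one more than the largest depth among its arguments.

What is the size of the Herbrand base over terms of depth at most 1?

First count ground terms of depth ≤ 1.
Let N_k count ground terms of depth at most k. Each non-constant term of depth ≤ k is some function symbol applied to depth-≤(k−1) arguments, giving N_k = 1 + N_{k-1}^2 + N_{k-1}^2.
N_0 = 1
N_1 = 1 + 1^2 + 1^2 = 3
Explicitly: p, f1(p, p), f2(p, p).
So |H| = 3.
For each predicate symbol, the number of ground atoms is |H| raised to its arity; summing:
  Edge: 3;  Path: 3;  Link: 3^2 = 9
Total ground atoms: 3 + 3 + 9 = 15.

15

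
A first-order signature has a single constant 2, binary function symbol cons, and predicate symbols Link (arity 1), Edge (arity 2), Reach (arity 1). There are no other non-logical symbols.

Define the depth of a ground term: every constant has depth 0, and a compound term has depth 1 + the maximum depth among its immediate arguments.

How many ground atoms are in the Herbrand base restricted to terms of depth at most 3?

First count ground terms of depth ≤ 3.
Write N_k for the number of ground terms of depth ≤ k. A term of depth ≤ k is either a constant or a function symbol applied to arguments of depth ≤ k−1, so N_k = 1 + N_{k-1}^2.
N_0 = 1
N_1 = 1 + 1^2 = 2
N_2 = 1 + 2^2 = 5
N_3 = 1 + 5^2 = 26
So |H| = 26.
Each predicate of arity r yields |H|^r ground atoms (one per choice of an r-tuple from H):
  Link: 26;  Edge: 26^2 = 676;  Reach: 26
Total ground atoms: 26 + 676 + 26 = 728.

728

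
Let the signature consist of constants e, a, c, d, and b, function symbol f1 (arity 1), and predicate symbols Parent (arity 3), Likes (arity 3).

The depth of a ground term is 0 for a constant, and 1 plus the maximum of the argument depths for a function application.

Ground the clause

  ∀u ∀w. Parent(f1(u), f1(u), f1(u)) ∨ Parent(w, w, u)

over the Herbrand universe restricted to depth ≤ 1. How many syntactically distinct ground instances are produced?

100

Ground terms of depth ≤ 1:
  Count level by level. With function symbols f1/1, the terms of depth ≤ k are the 5 constants together with each function applied to depth-≤(k−1) tuples, so N_k = 5 + N_{k-1}.
  N_0 = 5
  N_1 = 5 + 5 = 10
  Explicitly: e, a, c, d, b, f1(e), f1(a), f1(c), f1(d), f1(b).
So there are 10 ground terms available for substitution.
Each of u, w ranges independently over the available ground terms, and distinct assignments produce distinct instances.
Number of ground instances = 10^2 = 100.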